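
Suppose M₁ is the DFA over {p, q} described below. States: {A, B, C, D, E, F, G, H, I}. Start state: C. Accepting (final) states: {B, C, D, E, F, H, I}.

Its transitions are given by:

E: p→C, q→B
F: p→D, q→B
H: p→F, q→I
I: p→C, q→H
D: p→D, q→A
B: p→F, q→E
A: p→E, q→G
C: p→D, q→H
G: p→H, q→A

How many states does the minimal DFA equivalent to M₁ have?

4

All states are reachable from the start state.
Start with accepting vs non-accepting: {B,C,D,E,F,H,I} | {A,G}.
Split {B,C,D,E,F,H,I} by δ(·,q) → {B,C,E,F,H,I} and {D}.
On input p, block {B,C,E,F,H,I} splits into {B,E,H,I} and {C,F}.
No further refinement is possible. Final partition (4 blocks): {B,E,H,I} | {A,G} | {D} | {C,F}.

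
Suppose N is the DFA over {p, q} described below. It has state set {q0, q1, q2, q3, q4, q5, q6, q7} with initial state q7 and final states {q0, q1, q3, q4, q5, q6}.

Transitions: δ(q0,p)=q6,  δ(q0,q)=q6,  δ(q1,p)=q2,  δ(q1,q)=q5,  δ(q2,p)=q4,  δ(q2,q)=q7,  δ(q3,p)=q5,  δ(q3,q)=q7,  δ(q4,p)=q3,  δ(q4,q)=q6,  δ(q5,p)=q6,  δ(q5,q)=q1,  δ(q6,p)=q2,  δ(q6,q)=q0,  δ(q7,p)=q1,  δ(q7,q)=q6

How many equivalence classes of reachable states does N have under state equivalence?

6

Start with accepting vs non-accepting: {q0,q1,q3,q4,q5,q6} | {q2,q7}.
Split {q0,q1,q3,q4,q5,q6} by δ(·,p) → {q0,q3,q4,q5} and {q1,q6}.
Split {q0,q3,q4,q5} by δ(·,p) → {q0,q5} and {q3,q4}.
Split {q2,q7} by δ(·,p) → {q2} and {q7}.
On input p, block {q3,q4} splits into {q3} and {q4}.
No further refinement is possible. Final partition (6 blocks): {q0,q5} | {q2} | {q1,q6} | {q3} | {q7} | {q4}.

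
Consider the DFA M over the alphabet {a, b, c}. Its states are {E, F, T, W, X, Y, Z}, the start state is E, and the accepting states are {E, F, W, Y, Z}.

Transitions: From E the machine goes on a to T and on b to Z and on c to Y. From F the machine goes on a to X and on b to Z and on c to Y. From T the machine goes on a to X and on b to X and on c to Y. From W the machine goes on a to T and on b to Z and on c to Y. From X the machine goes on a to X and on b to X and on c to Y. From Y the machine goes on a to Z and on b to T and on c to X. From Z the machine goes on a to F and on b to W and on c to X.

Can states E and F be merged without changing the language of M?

Yes

Every state is reachable, so we keep all 7.
P0 = {E,F,W,Y,Z} | {T,X}.
Refine {E,F,W,Y,Z} on symbol a: members go to different blocks, giving {E,F,W} and {Y,Z}.
Refine {Y,Z} on symbol a: members go to different blocks, giving {Z} and {Y}.
No further refinement is possible. Final partition (4 blocks): {E,F,W} | {T,X} | {Z} | {Y}.
E and F lie in the same block of the stable partition, so they are equivalent — no string distinguishes them.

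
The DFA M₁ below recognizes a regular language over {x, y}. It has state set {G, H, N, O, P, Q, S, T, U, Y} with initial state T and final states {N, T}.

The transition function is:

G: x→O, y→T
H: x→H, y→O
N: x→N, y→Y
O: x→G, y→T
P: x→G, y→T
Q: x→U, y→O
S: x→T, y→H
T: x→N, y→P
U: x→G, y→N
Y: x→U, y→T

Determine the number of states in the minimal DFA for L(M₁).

States {H,Q,S} cannot be reached from the start state, so discard them.
Start with accepting vs non-accepting: {N,T} | {G,O,P,U,Y}.
Stable partition: {N,T} | {G,O,P,U,Y} — 2 equivalence classes.

2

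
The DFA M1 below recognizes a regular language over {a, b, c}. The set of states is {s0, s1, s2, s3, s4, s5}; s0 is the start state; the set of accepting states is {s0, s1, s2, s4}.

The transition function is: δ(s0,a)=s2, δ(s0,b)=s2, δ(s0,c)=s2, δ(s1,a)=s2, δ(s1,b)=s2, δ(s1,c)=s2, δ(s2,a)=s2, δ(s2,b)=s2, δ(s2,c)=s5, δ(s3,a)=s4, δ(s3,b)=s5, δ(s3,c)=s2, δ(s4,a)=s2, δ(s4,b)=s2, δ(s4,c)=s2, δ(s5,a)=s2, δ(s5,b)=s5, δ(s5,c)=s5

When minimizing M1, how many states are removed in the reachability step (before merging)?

Starting at s0 and following transitions, the reachable set is {s0, s2, s5}. That leaves s1, s3, s4 unreachable — 3 in total.

3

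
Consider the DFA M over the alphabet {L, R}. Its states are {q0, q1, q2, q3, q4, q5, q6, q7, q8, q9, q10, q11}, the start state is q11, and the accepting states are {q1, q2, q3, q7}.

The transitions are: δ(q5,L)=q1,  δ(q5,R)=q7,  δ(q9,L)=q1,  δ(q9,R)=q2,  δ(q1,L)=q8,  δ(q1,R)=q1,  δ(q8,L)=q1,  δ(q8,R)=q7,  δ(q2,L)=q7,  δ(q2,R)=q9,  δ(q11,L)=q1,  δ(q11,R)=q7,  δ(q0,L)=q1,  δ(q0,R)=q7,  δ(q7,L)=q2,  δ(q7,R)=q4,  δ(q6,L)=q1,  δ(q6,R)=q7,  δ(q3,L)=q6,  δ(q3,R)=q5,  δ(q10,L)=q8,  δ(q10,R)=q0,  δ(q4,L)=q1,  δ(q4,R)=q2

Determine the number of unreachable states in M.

BFS from q11 reaches {q1, q2, q4, q7, q8, q9, q11}; the 5 state(s) q0, q3, q5, q6, q10 are never visited.

5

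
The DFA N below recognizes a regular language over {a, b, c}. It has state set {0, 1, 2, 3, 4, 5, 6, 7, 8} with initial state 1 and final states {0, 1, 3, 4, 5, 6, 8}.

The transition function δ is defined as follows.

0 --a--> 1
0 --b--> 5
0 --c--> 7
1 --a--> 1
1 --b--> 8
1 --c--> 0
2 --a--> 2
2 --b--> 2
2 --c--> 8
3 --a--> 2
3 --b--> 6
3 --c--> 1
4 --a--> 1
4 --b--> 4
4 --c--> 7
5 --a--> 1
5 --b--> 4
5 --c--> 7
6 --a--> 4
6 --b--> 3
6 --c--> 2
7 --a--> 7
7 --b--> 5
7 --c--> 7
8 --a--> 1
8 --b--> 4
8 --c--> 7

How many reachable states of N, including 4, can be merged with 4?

Reachable states from the start: {0,1,4,5,7,8}. Unreachable: {2,3,6} — drop them.
P0 = {0,1,4,5,8} | {7}.
Refine {0,1,4,5,8} on symbol c: members go to different blocks, giving {0,4,5,8} and {1}.
The partition is now stable with 3 blocks: {0,4,5,8} | {7} | {1}.
The equivalence class containing 4 is {0,4,5,8}, of size 4.

4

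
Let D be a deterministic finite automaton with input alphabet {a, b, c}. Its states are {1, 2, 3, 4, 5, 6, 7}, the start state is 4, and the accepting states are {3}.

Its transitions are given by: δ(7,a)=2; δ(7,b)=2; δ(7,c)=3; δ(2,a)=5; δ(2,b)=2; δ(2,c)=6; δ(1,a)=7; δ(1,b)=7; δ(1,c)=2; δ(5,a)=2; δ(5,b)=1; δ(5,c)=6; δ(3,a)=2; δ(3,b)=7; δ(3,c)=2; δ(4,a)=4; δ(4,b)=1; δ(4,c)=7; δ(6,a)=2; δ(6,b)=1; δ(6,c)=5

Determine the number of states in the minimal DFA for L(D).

6

All states are reachable from the start state.
Initial partition by acceptance: {3} | {1,2,4,5,6,7}.
Refine {1,2,4,5,6,7} on symbol c: members go to different blocks, giving {1,2,4,5,6} and {7}.
Refine {1,2,4,5,6} on symbol a: members go to different blocks, giving {2,4,5,6} and {1}.
On input b, block {2,4,5,6} splits into {4,5,6} and {2}.
On input a, block {4,5,6} splits into {5,6} and {4}.
The partition is now stable with 6 blocks: {3} | {5,6} | {7} | {1} | {2} | {4}.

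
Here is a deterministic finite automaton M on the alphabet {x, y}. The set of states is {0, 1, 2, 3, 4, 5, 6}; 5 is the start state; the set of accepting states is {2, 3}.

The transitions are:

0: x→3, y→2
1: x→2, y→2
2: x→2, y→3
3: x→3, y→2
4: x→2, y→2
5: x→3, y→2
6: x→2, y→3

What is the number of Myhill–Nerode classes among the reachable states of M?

2

States {0,1,4,6} cannot be reached from the start state, so discard them.
Start with accepting vs non-accepting: {2,3} | {5}.
No further refinement is possible. Final partition (2 blocks): {2,3} | {5}.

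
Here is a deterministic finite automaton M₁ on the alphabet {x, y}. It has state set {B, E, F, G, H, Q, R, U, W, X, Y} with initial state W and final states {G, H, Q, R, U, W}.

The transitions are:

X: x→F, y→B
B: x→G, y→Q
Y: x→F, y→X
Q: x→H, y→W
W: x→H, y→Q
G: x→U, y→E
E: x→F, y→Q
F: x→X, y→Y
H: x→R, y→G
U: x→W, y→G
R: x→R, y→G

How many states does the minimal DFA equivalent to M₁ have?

9

Every state is reachable, so we keep all 11.
Start with accepting vs non-accepting: {G,H,Q,R,U,W} | {B,E,F,X,Y}.
On input y, block {G,H,Q,R,U,W} splits into {H,Q,R,U,W} and {G}.
On input y, block {H,Q,R,U,W} splits into {H,R,U} and {Q,W}.
On input x, block {H,R,U} splits into {H,R} and {U}.
Split {B,E,F,X,Y} by δ(·,x) → {E,F,X,Y} and {B}.
On input y, block {E,F,X,Y} splits into {F,Y} and {X} and {E}.
On input x, block {F,Y} splits into {Y} and {F}.
The partition is now stable with 9 blocks: {H,R} | {Y} | {G} | {Q,W} | {U} | {B} | {X} | {E} | {F}.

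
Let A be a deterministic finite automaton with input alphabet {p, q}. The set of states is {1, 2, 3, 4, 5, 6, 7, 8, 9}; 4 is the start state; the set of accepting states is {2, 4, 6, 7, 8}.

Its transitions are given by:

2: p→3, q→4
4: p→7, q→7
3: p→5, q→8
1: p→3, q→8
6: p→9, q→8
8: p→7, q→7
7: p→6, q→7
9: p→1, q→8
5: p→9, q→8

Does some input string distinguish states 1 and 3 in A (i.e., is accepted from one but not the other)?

No

States {2} cannot be reached from the start state, so discard them.
Start with accepting vs non-accepting: {4,6,7,8} | {1,3,5,9}.
Refine {4,6,7,8} on symbol p: members go to different blocks, giving {4,7,8} and {6}.
On input p, block {4,7,8} splits into {4,8} and {7}.
Stable partition: {4,8} | {1,3,5,9} | {6} | {7} — 4 equivalence classes.
1 and 3 lie in the same block of the stable partition, so they are equivalent — no string distinguishes them.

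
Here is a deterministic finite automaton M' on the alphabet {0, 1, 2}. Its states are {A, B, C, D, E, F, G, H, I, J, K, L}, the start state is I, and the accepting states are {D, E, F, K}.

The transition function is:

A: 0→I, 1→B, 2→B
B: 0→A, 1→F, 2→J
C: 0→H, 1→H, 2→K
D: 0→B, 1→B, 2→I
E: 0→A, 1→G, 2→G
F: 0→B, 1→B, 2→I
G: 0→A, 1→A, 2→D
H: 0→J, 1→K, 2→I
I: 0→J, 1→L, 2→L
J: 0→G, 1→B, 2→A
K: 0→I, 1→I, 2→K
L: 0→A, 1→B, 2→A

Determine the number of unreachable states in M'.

4

BFS from I reaches {A, B, D, F, G, I, J, L}; the 4 state(s) C, E, H, K are never visited.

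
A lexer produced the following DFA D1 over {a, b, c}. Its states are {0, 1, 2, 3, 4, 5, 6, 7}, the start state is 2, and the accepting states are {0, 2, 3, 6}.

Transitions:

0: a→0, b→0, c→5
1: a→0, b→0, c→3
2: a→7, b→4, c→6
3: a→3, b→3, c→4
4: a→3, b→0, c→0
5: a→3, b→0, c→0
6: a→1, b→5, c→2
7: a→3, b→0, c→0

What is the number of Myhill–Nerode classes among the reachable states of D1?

3

Start with accepting vs non-accepting: {0,2,3,6} | {1,4,5,7}.
Split {0,2,3,6} by δ(·,a) → {0,3} and {2,6}.
No further refinement is possible. Final partition (3 blocks): {0,3} | {1,4,5,7} | {2,6}.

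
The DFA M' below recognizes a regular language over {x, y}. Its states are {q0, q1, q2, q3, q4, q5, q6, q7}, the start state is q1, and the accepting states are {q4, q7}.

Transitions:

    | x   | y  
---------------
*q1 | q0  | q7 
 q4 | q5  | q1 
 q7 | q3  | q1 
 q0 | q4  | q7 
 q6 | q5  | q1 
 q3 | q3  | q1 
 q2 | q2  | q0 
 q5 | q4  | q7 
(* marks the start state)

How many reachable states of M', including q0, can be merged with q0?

Reachable states from the start: {q0,q1,q3,q4,q5,q7}. Unreachable: {q2,q6} — drop them.
P0 = {q4,q7} | {q0,q1,q3,q5}.
Split {q0,q1,q3,q5} by δ(·,x) → {q0,q5} and {q1,q3}.
Split {q4,q7} by δ(·,x) → {q4} and {q7}.
On input x, block {q1,q3} splits into {q1} and {q3}.
Stable partition: {q4} | {q0,q5} | {q1} | {q7} | {q3} — 5 equivalence classes.
State q0 belongs to the block {q0,q5}, which has 2 states.

2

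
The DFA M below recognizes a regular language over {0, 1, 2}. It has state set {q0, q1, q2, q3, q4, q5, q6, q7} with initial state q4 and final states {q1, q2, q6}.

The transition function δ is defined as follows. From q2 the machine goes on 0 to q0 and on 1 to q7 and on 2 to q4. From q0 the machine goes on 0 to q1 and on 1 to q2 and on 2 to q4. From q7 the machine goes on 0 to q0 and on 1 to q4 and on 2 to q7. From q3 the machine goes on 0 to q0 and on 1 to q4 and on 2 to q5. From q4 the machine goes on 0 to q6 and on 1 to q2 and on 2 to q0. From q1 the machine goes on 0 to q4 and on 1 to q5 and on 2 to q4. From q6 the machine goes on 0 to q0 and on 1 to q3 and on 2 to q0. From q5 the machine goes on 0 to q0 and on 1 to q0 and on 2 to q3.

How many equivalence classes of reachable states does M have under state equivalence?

Every state is reachable, so we keep all 8.
Initial partition by acceptance: {q1,q2,q6} | {q0,q3,q4,q5,q7}.
Refine {q0,q3,q4,q5,q7} on symbol 0: members go to different blocks, giving {q3,q5,q7} and {q0,q4}.
No further refinement is possible. Final partition (3 blocks): {q1,q2,q6} | {q3,q5,q7} | {q0,q4}.

3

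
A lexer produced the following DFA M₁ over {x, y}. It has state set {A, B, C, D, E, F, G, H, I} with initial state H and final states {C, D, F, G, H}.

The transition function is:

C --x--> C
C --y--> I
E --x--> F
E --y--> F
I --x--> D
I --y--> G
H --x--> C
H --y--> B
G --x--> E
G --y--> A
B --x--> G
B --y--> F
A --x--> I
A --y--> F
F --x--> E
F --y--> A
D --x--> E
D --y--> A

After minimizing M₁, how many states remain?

Every state is reachable, so we keep all 9.
Initial partition by acceptance: {C,D,F,G,H} | {A,B,E,I}.
Refine {C,D,F,G,H} on symbol x: members go to different blocks, giving {D,F,G} and {C,H}.
Refine {A,B,E,I} on symbol x: members go to different blocks, giving {B,E,I} and {A}.
No further refinement is possible. Final partition (4 blocks): {D,F,G} | {B,E,I} | {C,H} | {A}.

4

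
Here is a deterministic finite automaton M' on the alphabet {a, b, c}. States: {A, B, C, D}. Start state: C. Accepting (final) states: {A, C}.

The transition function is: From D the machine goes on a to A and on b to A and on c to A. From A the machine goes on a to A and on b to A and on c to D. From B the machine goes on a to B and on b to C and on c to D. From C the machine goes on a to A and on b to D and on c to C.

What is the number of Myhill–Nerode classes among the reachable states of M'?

First remove the unreachable states {B}; 3 states remain.
Start with accepting vs non-accepting: {A,C} | {D}.
Split {A,C} by δ(·,b) → {A} and {C}.
No further refinement is possible. Final partition (3 blocks): {A} | {D} | {C}.

3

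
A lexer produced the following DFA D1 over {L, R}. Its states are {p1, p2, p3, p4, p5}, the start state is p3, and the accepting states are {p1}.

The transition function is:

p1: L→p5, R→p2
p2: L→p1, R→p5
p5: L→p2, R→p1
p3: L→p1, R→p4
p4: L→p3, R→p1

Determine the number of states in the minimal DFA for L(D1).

P0 = {p1} | {p2,p3,p4,p5}.
Split {p2,p3,p4,p5} by δ(·,L) → {p2,p3} and {p4,p5}.
Stable partition: {p1} | {p2,p3} | {p4,p5} — 3 equivalence classes.

3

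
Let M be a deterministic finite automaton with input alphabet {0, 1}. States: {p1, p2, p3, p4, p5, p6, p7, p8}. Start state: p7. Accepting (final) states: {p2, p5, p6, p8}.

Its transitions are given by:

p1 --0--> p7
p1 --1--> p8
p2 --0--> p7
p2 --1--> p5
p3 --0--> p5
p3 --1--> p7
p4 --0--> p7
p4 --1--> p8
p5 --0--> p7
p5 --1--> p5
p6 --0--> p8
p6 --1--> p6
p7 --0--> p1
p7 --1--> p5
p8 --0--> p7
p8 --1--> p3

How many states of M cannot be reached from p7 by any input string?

Starting at p7 and following transitions, the reachable set is {p1, p3, p5, p7, p8}. That leaves p2, p4, p6 unreachable — 3 in total.

3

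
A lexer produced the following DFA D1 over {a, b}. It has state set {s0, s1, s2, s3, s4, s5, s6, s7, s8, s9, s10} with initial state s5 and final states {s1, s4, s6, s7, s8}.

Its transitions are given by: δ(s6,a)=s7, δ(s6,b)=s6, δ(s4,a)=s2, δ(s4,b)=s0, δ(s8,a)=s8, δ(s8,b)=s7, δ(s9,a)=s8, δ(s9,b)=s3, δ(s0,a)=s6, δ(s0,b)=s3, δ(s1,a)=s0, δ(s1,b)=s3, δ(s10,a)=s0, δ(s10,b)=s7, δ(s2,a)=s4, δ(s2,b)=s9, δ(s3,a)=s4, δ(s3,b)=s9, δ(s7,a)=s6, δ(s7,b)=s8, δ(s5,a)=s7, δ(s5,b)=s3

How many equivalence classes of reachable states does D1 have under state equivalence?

4

Reachable states from the start: {s0,s2,s3,s4,s5,s6,s7,s8,s9}. Unreachable: {s1,s10} — drop them.
P0 = {s4,s6,s7,s8} | {s0,s2,s3,s5,s9}.
Refine {s4,s6,s7,s8} on symbol a: members go to different blocks, giving {s6,s7,s8} and {s4}.
Refine {s0,s2,s3,s5,s9} on symbol a: members go to different blocks, giving {s0,s5,s9} and {s2,s3}.
The partition is now stable with 4 blocks: {s6,s7,s8} | {s0,s5,s9} | {s4} | {s2,s3}.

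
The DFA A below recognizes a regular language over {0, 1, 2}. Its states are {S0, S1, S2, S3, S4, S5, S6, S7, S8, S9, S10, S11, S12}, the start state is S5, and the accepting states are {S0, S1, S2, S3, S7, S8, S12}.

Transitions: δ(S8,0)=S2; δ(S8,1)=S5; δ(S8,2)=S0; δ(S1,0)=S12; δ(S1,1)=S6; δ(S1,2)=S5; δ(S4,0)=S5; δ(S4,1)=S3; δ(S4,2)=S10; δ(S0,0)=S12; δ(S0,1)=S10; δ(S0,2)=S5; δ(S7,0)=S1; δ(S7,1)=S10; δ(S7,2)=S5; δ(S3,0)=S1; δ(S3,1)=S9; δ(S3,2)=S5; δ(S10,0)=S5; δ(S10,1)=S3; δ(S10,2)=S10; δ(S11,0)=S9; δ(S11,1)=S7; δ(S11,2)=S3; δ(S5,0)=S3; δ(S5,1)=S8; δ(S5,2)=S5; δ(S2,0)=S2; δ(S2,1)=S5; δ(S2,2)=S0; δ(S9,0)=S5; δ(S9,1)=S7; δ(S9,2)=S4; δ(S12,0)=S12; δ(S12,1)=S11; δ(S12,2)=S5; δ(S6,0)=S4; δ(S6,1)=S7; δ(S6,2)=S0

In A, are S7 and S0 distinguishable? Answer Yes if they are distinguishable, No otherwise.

All states are reachable from the start state.
Start with accepting vs non-accepting: {S0,S1,S2,S3,S7,S8,S12} | {S4,S5,S6,S9,S10,S11}.
Split {S0,S1,S2,S3,S7,S8,S12} by δ(·,2) → {S0,S1,S3,S7,S12} and {S2,S8}.
Split {S4,S5,S6,S9,S10,S11} by δ(·,0) → {S4,S6,S9,S10,S11} and {S5}.
Refine {S4,S6,S9,S10,S11} on symbol 0: members go to different blocks, giving {S4,S9,S10} and {S6,S11}.
Split {S0,S1,S3,S7,S12} by δ(·,1) → {S0,S3,S7} and {S1,S12}.
Stable partition: {S0,S3,S7} | {S4,S9,S10} | {S2,S8} | {S5} | {S6,S11} | {S1,S12} — 6 equivalence classes.
S7 and S0 lie in the same block of the stable partition, so they are equivalent — no string distinguishes them.

No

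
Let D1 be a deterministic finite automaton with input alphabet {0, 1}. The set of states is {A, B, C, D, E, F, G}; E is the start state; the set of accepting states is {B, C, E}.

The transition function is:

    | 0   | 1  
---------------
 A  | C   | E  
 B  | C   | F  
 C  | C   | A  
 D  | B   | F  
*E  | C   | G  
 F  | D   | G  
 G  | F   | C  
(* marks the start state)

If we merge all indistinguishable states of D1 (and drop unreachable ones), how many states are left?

7

Every state is reachable, so we keep all 7.
Start with accepting vs non-accepting: {B,C,E} | {A,D,F,G}.
Split {A,D,F,G} by δ(·,0) → {A,D} and {F,G}.
Split {B,C,E} by δ(·,1) → {B,E} and {C}.
On input 0, block {A,D} splits into {A} and {D}.
On input 0, block {F,G} splits into {F} and {G}.
On input 1, block {B,E} splits into {B} and {E}.
No further refinement is possible. Final partition (7 blocks): {B} | {A} | {F} | {C} | {D} | {G} | {E}.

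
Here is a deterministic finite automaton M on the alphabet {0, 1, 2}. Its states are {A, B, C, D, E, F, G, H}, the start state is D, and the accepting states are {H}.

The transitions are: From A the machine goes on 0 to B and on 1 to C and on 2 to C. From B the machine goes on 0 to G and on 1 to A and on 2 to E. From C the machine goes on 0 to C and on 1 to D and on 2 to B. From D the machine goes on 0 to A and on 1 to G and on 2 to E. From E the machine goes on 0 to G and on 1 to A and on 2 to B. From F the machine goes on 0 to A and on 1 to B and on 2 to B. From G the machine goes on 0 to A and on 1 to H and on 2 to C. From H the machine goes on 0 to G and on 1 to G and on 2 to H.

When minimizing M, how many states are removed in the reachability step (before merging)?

Starting at D and following transitions, the reachable set is {A, B, C, D, E, G, H}. That leaves F unreachable — 1 in total.

1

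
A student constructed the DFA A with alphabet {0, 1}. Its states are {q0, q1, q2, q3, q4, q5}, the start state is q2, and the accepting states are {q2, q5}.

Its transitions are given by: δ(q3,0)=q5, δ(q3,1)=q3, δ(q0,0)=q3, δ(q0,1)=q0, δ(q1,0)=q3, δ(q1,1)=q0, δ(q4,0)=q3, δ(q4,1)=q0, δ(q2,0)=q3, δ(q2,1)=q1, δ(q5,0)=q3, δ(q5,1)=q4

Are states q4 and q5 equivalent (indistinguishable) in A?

No

Every state is reachable, so we keep all 6.
P0 = {q2,q5} | {q0,q1,q3,q4}.
Split {q0,q1,q3,q4} by δ(·,0) → {q0,q1,q4} and {q3}.
The partition is now stable with 3 blocks: {q2,q5} | {q0,q1,q4} | {q3}.
q4 and q5 end up in different blocks, so they are distinguishable. For instance, the string 'ε' is accepted from only q5.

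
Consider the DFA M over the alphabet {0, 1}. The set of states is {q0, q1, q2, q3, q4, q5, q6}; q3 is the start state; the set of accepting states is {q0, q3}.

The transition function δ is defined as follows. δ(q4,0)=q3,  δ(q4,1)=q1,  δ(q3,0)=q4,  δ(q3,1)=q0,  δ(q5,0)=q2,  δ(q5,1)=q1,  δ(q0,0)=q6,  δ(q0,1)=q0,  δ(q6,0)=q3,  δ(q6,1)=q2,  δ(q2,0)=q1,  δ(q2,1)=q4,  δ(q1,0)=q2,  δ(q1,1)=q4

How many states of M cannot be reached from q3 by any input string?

No path from q3 leads to q5; the other 6 states are all reachable.

1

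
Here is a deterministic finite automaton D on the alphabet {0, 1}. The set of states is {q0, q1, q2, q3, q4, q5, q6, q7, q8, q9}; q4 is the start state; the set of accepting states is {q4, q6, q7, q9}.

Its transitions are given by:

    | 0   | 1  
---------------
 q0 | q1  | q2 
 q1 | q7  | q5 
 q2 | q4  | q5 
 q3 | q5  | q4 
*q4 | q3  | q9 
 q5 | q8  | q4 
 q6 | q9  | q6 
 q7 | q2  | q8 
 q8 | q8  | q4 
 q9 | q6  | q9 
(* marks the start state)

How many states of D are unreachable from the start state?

4

No path from q4 leads to q0, q1, q2, q7; the other 6 states are all reachable.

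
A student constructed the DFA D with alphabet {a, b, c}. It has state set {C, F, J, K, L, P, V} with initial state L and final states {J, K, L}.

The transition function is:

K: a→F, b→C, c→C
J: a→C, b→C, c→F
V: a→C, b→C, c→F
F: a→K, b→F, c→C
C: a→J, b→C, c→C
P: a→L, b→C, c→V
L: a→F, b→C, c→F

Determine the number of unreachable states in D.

2

Starting at L and following transitions, the reachable set is {C, F, J, K, L}. That leaves P, V unreachable — 2 in total.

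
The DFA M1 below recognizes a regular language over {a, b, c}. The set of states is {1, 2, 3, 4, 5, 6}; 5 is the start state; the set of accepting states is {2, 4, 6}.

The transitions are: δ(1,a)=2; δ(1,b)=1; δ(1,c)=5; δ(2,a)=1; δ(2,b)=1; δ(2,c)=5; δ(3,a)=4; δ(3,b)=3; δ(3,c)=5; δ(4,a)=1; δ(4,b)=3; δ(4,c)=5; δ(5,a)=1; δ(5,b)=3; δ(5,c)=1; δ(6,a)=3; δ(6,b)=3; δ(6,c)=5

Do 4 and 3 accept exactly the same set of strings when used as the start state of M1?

First remove the unreachable states {6}; 5 states remain.
Initial partition by acceptance: {2,4} | {1,3,5}.
Refine {1,3,5} on symbol a: members go to different blocks, giving {1,3} and {5}.
The partition is now stable with 3 blocks: {2,4} | {1,3} | {5}.
4 and 3 end up in different blocks, so they are distinguishable. For instance, the string 'ε' is accepted from only 4.

No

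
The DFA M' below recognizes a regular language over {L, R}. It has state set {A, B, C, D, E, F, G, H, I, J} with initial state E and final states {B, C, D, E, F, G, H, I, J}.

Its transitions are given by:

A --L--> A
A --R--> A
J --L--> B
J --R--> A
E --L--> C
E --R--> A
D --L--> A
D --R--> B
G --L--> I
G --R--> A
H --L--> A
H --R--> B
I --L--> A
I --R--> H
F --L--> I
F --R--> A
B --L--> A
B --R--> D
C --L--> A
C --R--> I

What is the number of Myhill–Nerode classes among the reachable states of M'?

3

Reachable states from the start: {A,B,C,D,E,H,I}. Unreachable: {F,G,J} — drop them.
P0 = {B,C,D,E,H,I} | {A}.
Split {B,C,D,E,H,I} by δ(·,L) → {B,C,D,H,I} and {E}.
The partition is now stable with 3 blocks: {B,C,D,H,I} | {A} | {E}.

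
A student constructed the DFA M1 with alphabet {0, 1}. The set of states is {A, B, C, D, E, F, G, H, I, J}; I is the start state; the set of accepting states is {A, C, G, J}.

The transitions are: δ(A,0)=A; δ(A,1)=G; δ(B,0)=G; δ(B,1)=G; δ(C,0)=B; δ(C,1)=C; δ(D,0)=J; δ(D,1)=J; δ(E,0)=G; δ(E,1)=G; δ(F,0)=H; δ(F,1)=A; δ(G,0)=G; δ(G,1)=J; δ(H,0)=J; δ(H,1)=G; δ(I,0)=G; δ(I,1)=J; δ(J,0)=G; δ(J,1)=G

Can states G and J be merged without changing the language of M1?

Yes

States {A,B,C,D,E,F,H} cannot be reached from the start state, so discard them.
Start with accepting vs non-accepting: {G,J} | {I}.
No further refinement is possible. Final partition (2 blocks): {G,J} | {I}.
G and J lie in the same block of the stable partition, so they are equivalent — no string distinguishes them.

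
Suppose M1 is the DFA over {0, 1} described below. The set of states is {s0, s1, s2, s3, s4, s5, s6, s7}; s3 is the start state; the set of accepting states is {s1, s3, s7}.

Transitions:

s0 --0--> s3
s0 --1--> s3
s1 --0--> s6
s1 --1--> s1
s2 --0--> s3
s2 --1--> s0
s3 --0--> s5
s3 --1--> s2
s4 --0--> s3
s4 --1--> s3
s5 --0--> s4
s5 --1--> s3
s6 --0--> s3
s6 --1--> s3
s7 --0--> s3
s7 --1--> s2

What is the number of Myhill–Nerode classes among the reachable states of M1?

First remove the unreachable states {s1,s6,s7}; 5 states remain.
P0 = {s3} | {s0,s2,s4,s5}.
Refine {s0,s2,s4,s5} on symbol 0: members go to different blocks, giving {s0,s2,s4} and {s5}.
Refine {s0,s2,s4} on symbol 1: members go to different blocks, giving {s0,s4} and {s2}.
The partition is now stable with 4 blocks: {s3} | {s0,s4} | {s5} | {s2}.

4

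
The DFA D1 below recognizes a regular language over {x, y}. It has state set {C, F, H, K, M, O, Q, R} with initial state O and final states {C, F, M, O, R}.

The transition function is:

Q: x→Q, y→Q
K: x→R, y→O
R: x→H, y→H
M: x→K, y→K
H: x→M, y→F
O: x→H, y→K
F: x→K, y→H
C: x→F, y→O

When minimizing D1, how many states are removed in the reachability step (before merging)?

2

No path from O leads to C, Q; the other 6 states are all reachable.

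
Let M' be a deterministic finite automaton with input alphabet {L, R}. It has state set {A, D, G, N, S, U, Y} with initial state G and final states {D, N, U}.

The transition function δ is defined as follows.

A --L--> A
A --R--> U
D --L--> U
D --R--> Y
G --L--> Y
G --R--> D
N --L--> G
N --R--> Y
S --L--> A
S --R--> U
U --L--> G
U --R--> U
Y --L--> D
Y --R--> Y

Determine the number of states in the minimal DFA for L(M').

4

States {A,N,S} cannot be reached from the start state, so discard them.
Initial partition by acceptance: {D,U} | {G,Y}.
Split {D,U} by δ(·,L) → {U} and {D}.
On input L, block {G,Y} splits into {Y} and {G}.
No further refinement is possible. Final partition (4 blocks): {U} | {Y} | {D} | {G}.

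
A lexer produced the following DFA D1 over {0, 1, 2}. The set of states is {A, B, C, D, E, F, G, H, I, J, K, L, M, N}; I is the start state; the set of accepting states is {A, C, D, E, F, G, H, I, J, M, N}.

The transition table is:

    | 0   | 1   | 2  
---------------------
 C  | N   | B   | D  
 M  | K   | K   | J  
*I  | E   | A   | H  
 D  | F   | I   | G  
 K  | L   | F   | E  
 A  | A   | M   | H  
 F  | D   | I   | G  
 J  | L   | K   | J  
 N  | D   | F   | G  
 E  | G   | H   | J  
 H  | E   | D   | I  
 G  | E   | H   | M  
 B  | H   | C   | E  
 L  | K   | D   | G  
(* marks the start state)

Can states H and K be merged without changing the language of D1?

Reachable states from the start: {A,D,E,F,G,H,I,J,K,L,M}. Unreachable: {B,C,N} — drop them.
P0 = {A,D,E,F,G,H,I,J,M} | {K,L}.
Split {A,D,E,F,G,H,I,J,M} by δ(·,0) → {A,D,E,F,G,H,I} and {J,M}.
On input 1, block {A,D,E,F,G,H,I} splits into {D,E,F,G,H,I} and {A}.
On input 1, block {D,E,F,G,H,I} splits into {D,E,F,G,H} and {I}.
Split {D,E,F,G,H} by δ(·,1) → {E,G,H} and {D,F}.
Split {E,G,H} by δ(·,1) → {E,G} and {H}.
The partition is now stable with 7 blocks: {E,G} | {K,L} | {J,M} | {A} | {I} | {D,F} | {H}.
H and K end up in different blocks, so they are distinguishable. For instance, the string 'ε' is accepted from only H.

No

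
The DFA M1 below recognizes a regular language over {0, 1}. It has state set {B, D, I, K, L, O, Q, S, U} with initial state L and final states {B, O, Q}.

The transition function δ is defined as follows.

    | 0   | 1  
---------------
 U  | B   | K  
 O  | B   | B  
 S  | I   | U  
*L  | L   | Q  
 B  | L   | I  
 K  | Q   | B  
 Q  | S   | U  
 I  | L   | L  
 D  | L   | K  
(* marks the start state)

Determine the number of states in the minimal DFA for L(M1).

States {D,O} cannot be reached from the start state, so discard them.
Start with accepting vs non-accepting: {B,Q} | {I,K,L,S,U}.
Refine {I,K,L,S,U} on symbol 0: members go to different blocks, giving {I,L,S} and {K,U}.
Split {B,Q} by δ(·,1) → {Q} and {B}.
On input 1, block {I,L,S} splits into {L} and {S} and {I}.
On input 0, block {K,U} splits into {K} and {U}.
Stable partition: {Q} | {L} | {K} | {B} | {S} | {I} | {U} — 7 equivalence classes.

7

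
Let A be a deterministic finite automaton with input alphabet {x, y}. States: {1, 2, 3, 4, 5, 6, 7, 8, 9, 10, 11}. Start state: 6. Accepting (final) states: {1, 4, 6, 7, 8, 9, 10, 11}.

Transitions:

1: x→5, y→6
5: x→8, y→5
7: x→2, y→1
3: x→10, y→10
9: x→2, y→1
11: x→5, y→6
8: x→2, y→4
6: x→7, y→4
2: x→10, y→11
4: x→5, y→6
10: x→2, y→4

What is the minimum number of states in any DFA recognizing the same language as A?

States {3,9} cannot be reached from the start state, so discard them.
Initial partition by acceptance: {1,4,6,7,8,10,11} | {2,5}.
Refine {1,4,6,7,8,10,11} on symbol x: members go to different blocks, giving {1,4,7,8,10,11} and {6}.
On input y, block {1,4,7,8,10,11} splits into {1,4,11} and {7,8,10}.
On input y, block {2,5} splits into {2} and {5}.
The partition is now stable with 5 blocks: {1,4,11} | {2} | {6} | {7,8,10} | {5}.

5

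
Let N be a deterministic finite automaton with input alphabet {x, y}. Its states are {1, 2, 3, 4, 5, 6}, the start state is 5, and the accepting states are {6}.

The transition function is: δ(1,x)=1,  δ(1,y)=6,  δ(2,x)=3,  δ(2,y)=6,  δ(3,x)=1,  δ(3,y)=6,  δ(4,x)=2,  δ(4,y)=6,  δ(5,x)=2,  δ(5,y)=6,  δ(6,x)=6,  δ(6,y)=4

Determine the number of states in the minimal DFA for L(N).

Every state is reachable, so we keep all 6.
Start with accepting vs non-accepting: {6} | {1,2,3,4,5}.
Stable partition: {6} | {1,2,3,4,5} — 2 equivalence classes.

2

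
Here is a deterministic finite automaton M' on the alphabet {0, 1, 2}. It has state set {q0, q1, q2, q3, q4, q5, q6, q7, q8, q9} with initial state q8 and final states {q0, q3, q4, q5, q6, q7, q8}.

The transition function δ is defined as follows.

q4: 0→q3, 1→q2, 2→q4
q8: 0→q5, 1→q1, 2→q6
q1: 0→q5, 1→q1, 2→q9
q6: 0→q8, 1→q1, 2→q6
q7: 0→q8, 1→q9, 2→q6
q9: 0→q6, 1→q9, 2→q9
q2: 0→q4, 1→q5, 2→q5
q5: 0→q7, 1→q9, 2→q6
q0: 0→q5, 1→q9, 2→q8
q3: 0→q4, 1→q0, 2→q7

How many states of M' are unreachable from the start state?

Starting at q8 and following transitions, the reachable set is {q1, q5, q6, q7, q8, q9}. That leaves q0, q2, q3, q4 unreachable — 4 in total.

4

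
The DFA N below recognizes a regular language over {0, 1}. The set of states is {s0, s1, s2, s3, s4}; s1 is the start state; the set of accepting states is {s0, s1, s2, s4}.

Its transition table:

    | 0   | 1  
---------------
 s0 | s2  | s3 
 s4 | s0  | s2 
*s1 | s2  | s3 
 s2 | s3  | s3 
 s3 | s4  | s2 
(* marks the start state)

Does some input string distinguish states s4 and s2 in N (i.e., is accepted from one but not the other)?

Yes

Every state is reachable, so we keep all 5.
P0 = {s0,s1,s2,s4} | {s3}.
Refine {s0,s1,s2,s4} on symbol 0: members go to different blocks, giving {s0,s1,s4} and {s2}.
Split {s0,s1,s4} by δ(·,0) → {s0,s1} and {s4}.
No further refinement is possible. Final partition (4 blocks): {s0,s1} | {s3} | {s2} | {s4}.
s4 and s2 end up in different blocks, so they are distinguishable. For instance, the string '0' is accepted from only s4.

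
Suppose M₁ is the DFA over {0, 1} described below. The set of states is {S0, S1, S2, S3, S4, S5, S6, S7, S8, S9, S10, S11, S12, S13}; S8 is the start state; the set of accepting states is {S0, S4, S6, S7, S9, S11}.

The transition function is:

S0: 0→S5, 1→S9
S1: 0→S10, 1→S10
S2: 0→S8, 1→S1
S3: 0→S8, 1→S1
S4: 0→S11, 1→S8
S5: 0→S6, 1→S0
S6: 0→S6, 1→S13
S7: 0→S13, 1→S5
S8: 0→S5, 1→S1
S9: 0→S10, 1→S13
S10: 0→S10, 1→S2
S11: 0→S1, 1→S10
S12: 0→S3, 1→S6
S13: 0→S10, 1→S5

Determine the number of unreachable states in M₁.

5

Starting at S8 and following transitions, the reachable set is {S0, S1, S2, S5, S6, S8, S9, S10, S13}. That leaves S3, S4, S7, S11, S12 unreachable — 5 in total.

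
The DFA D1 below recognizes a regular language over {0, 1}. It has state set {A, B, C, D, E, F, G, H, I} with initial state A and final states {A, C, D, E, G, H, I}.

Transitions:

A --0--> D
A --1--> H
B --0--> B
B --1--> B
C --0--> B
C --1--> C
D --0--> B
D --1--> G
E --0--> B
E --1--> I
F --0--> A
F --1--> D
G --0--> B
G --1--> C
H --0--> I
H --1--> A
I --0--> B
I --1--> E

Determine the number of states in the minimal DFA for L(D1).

Reachable states from the start: {A,B,C,D,E,G,H,I}. Unreachable: {F} — drop them.
Start with accepting vs non-accepting: {A,C,D,E,G,H,I} | {B}.
Split {A,C,D,E,G,H,I} by δ(·,0) → {C,D,E,G,I} and {A,H}.
The partition is now stable with 3 blocks: {C,D,E,G,I} | {B} | {A,H}.

3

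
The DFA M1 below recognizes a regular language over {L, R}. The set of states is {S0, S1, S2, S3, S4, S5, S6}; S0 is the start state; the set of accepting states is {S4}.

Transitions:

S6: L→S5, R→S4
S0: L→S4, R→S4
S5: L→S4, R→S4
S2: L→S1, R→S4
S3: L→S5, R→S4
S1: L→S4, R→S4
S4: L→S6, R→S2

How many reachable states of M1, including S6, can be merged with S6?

Reachable states from the start: {S0,S1,S2,S4,S5,S6}. Unreachable: {S3} — drop them.
P0 = {S4} | {S0,S1,S2,S5,S6}.
Split {S0,S1,S2,S5,S6} by δ(·,L) → {S0,S1,S5} and {S2,S6}.
Stable partition: {S4} | {S0,S1,S5} | {S2,S6} — 3 equivalence classes.
The equivalence class containing S6 is {S2,S6}, of size 2.

2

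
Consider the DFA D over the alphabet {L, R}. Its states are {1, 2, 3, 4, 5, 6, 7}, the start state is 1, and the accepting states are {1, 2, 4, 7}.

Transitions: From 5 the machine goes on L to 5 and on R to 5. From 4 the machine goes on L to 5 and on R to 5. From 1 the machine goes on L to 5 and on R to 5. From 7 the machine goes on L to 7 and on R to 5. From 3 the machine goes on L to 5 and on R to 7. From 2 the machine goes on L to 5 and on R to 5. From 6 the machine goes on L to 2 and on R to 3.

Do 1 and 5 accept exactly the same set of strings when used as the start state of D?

States {2,3,4,6,7} cannot be reached from the start state, so discard them.
Start with accepting vs non-accepting: {1} | {5}.
Stable partition: {1} | {5} — 2 equivalence classes.
1 and 5 end up in different blocks, so they are distinguishable. For instance, the string 'ε' is accepted from only 1.

No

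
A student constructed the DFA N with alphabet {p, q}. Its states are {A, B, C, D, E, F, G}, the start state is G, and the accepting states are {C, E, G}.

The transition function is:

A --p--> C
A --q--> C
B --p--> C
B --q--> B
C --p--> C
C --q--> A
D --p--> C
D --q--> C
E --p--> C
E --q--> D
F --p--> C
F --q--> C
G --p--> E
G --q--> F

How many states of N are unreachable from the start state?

BFS from G reaches {A, C, D, E, F, G}; the 1 state(s) B are never visited.

1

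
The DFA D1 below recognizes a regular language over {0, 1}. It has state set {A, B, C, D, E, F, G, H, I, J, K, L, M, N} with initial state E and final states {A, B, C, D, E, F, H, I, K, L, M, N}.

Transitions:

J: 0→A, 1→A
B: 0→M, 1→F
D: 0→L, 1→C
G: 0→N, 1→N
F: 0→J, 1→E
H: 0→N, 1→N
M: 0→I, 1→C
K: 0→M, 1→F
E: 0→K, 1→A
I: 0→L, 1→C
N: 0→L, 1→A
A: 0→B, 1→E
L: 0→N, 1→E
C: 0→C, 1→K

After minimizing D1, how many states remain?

First remove the unreachable states {D,G,H}; 11 states remain.
P0 = {A,B,C,E,F,I,K,L,M,N} | {J}.
Split {A,B,C,E,F,I,K,L,M,N} by δ(·,0) → {A,B,C,E,I,K,L,M,N} and {F}.
On input 1, block {A,B,C,E,I,K,L,M,N} splits into {A,C,E,I,L,M,N} and {B,K}.
Refine {A,C,E,I,L,M,N} on symbol 0: members go to different blocks, giving {C,I,L,M,N} and {A,E}.
On input 1, block {C,I,L,M,N} splits into {I,M} and {L,N} and {C}.
On input 0, block {I,M} splits into {I} and {M}.
Stable partition: {I} | {J} | {F} | {B,K} | {A,E} | {L,N} | {C} | {M} — 8 equivalence classes.

8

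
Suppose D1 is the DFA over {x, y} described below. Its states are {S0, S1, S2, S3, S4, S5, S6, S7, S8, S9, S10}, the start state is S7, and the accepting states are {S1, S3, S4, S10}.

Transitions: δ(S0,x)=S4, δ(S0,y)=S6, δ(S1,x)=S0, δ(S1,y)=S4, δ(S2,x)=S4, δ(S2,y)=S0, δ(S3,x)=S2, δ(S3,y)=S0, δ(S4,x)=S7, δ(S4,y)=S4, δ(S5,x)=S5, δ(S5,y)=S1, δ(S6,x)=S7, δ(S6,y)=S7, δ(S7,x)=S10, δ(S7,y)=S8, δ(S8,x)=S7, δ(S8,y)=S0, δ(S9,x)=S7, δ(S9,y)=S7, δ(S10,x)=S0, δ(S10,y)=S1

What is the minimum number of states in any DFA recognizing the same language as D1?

Reachable states from the start: {S0,S1,S4,S6,S7,S8,S10}. Unreachable: {S2,S3,S5,S9} — drop them.
Start with accepting vs non-accepting: {S1,S4,S10} | {S0,S6,S7,S8}.
Refine {S0,S6,S7,S8} on symbol x: members go to different blocks, giving {S0,S7} and {S6,S8}.
No further refinement is possible. Final partition (3 blocks): {S1,S4,S10} | {S0,S7} | {S6,S8}.

3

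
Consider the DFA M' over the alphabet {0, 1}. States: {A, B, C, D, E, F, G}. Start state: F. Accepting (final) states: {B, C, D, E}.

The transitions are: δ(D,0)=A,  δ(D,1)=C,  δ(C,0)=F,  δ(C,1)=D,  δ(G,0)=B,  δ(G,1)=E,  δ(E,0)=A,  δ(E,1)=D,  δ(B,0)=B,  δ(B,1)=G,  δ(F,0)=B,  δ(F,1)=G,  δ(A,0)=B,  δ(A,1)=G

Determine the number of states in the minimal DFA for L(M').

4

Start with accepting vs non-accepting: {B,C,D,E} | {A,F,G}.
Split {B,C,D,E} by δ(·,0) → {C,D,E} and {B}.
On input 1, block {A,F,G} splits into {A,F} and {G}.
No further refinement is possible. Final partition (4 blocks): {C,D,E} | {A,F} | {B} | {G}.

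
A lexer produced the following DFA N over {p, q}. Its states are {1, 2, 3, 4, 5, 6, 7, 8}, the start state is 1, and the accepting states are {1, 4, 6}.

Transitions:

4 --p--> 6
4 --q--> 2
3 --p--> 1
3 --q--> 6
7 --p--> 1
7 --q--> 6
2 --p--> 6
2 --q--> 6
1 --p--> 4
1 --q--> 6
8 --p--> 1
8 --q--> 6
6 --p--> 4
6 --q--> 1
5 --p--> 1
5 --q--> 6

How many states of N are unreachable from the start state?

4

BFS from 1 reaches {1, 2, 4, 6}; the 4 state(s) 3, 5, 7, 8 are never visited.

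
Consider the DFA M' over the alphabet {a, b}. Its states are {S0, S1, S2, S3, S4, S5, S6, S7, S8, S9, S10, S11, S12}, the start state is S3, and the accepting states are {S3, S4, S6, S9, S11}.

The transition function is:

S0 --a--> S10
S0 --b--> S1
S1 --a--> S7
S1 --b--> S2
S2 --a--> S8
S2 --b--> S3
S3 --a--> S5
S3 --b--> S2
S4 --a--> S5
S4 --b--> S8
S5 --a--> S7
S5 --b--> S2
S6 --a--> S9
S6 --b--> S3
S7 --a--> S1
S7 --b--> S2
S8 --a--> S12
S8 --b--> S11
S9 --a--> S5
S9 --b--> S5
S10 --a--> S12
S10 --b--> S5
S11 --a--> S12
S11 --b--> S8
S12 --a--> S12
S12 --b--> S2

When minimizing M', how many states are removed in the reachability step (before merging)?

5

No path from S3 leads to S0, S4, S6, S9, S10; the other 8 states are all reachable.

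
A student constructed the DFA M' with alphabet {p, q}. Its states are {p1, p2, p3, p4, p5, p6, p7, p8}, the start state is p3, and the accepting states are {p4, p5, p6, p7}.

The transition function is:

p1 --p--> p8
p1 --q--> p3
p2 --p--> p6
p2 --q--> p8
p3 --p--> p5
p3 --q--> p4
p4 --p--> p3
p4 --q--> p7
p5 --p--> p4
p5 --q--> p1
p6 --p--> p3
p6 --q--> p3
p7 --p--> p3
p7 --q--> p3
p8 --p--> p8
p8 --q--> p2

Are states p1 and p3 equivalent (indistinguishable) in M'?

All states are reachable from the start state.
P0 = {p4,p5,p6,p7} | {p1,p2,p3,p8}.
Split {p4,p5,p6,p7} by δ(·,p) → {p4,p6,p7} and {p5}.
Refine {p4,p6,p7} on symbol q: members go to different blocks, giving {p6,p7} and {p4}.
On input p, block {p1,p2,p3,p8} splits into {p1,p8} and {p2} and {p3}.
Refine {p1,p8} on symbol q: members go to different blocks, giving {p1} and {p8}.
The partition is now stable with 7 blocks: {p6,p7} | {p1} | {p5} | {p4} | {p2} | {p3} | {p8}.
p1 and p3 end up in different blocks, so they are distinguishable. For instance, the string 'p' is accepted from only p3.

No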